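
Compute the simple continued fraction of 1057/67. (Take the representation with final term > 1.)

1057 = 15·67 + 52
67 = 1·52 + 15
52 = 3·15 + 7
15 = 2·7 + 1
7 = 7·1 + 0  (stop)
So 1057/67 = [15; 1, 3, 2, 7].

[15; 1, 3, 2, 7]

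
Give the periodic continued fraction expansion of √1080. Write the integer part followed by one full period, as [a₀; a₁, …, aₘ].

a₀ = ⌊√1080⌋ = 32.
With m₀=0, d₀=1 and mₖ₊₁ = dₖaₖ − mₖ, dₖ₊₁ = (n − mₖ₊₁²)/dₖ, aₖ₊₁ = ⌊(a₀+mₖ₊₁)/dₖ₊₁⌋:
  k=1: m=32, d=56, a=1
  k=2: m=24, d=9, a=6
  k=3: m=30, d=20, a=3
  k=4: m=30, d=9, a=6
  k=5: m=24, d=56, a=1
  k=6: m=32, d=1, a=64
d=1 and a=2a₀=64 at k=6, so the next step gives (m, d) = (32, 56) again — its k=1 value — and the period has length 6.

[32; 1, 6, 3, 6, 1, 64]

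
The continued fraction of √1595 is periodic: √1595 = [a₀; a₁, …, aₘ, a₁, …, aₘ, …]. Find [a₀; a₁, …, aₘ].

[39; 1, 14, 1, 78]

a₀ = ⌊√1595⌋ = 39.
With m₀=0, d₀=1 and mₖ₊₁ = dₖaₖ − mₖ, dₖ₊₁ = (n − mₖ₊₁²)/dₖ, aₖ₊₁ = ⌊(a₀+mₖ₊₁)/dₖ₊₁⌋:
  k=1: m=39, d=74, a=1
  k=2: m=35, d=5, a=14
  k=3: m=35, d=74, a=1
  k=4: m=39, d=1, a=78
d=1 and a=2a₀=78 at k=4, so the next step gives (m, d) = (39, 74) again — its k=1 value — and the period has length 4.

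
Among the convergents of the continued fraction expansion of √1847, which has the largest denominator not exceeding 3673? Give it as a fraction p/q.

√1847 = [42; 1, 41, 1, 84, …] (period length 4).
Convergents:
  p_0/q_0 = 42/1
  p_1/q_1 = 43/1
  p_2/q_2 = 1805/42
  p_3/q_3 = 1848/43
  p_4/q_4 = 157037/3654
  p_5/q_5 = 158885/3697
q_4 = 3654 ≤ 3673 < 3697 = q_5, so the answer is 157037/3654.

157037/3654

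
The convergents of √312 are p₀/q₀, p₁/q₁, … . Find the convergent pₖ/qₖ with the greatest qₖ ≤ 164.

√312 = [17; 1, 1, 1, 34, …] (period length 4).
Convergents:
  p_0/q_0 = 17/1
  p_1/q_1 = 18/1
  p_2/q_2 = 35/2
  p_3/q_3 = 53/3
  p_4/q_4 = 1837/104
  p_5/q_5 = 1890/107
  p_6/q_6 = 3727/211
q_5 = 107 ≤ 164 < 211 = q_6, so the answer is 1890/107.

1890/107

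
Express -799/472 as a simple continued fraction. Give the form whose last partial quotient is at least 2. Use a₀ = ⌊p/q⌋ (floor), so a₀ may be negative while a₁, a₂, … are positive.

-799 = -2·472 + 145
472 = 3·145 + 37
145 = 3·37 + 34
37 = 1·34 + 3
34 = 11·3 + 1
3 = 3·1 + 0  (stop)
So -799/472 = [-2; 3, 3, 1, 11, 3].

[-2; 3, 3, 1, 11, 3]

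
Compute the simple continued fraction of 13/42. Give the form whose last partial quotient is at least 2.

13 = 0*42 + 13
42 = 3*13 + 3
13 = 4*3 + 1
3 = 3*1 + 0  (stop)
So 13/42 = [0; 3, 4, 3].

[0; 3, 4, 3]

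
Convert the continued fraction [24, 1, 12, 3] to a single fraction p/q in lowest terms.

Using pₖ = aₖpₖ₋₁ + pₖ₋₂ and qₖ = aₖqₖ₋₁ + qₖ₋₂:
  k=0: a=24, p=24, q=1
  k=1: a=1, p=25, q=1
  k=2: a=12, p=324, q=13
  k=3: a=3, p=997, q=40

997/40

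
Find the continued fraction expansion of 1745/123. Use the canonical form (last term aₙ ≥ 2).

1745 = 14*123 + 23
123 = 5*23 + 8
23 = 2*8 + 7
8 = 1*7 + 1
7 = 7*1 + 0  (stop)
So 1745/123 = [14; 5, 2, 1, 7].

[14; 5, 2, 1, 7]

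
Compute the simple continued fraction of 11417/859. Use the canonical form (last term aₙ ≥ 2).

11417 = 13*859 + 250
859 = 3*250 + 109
250 = 2*109 + 32
109 = 3*32 + 13
32 = 2*13 + 6
13 = 2*6 + 1
6 = 6*1 + 0  (stop)
So 11417/859 = [13; 3, 2, 3, 2, 2, 6].

[13; 3, 2, 3, 2, 2, 6]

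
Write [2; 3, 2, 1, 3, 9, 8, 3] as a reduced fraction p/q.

19955/8686

Fold from the inside: start with 3/1.
  8 + 1/3 = 25/3
  9 + 3/25 = 228/25
  3 + 25/228 = 709/228
  1 + 228/709 = 937/709
  2 + 709/937 = 2583/937
  3 + 937/2583 = 8686/2583
  2 + 2583/8686 = 19955/8686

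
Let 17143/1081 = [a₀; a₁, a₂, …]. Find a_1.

17143 = 15·1081 + 928   →  a_0 = 15
1081 = 1·928 + 153   →  a_1 = 1

1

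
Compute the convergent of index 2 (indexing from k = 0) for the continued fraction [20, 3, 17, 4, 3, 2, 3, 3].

Using pₖ = aₖpₖ₋₁ + pₖ₋₂, qₖ = aₖqₖ₋₁ + qₖ₋₂ (with p₋₁=1, p₋₂=0, q₋₁=0, q₋₂=1):
  k=0: a=20, p=20, q=1
  k=1: a=3, p=61, q=3
  k=2: a=17, p=1057, q=52

1057/52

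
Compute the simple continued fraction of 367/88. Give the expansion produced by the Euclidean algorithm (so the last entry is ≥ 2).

[4; 5, 1, 6, 2]

367 = 4·88 + 15
88 = 5·15 + 13
15 = 1·13 + 2
13 = 6·2 + 1
2 = 2·1 + 0  (stop)
So 367/88 = [4; 5, 1, 6, 2].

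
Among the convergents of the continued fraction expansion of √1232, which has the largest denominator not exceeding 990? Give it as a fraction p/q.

√1232 = [35; 10, 70, …] (period length 2).
Convergents:
  p_0/q_0 = 35/1
  p_1/q_1 = 351/10
  p_2/q_2 = 24605/701
  p_3/q_3 = 246401/7020
q_2 = 701 ≤ 990 < 7020 = q_3, so the answer is 24605/701.

24605/701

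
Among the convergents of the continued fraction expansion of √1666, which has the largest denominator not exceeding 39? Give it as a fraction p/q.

449/11

√1666 = [40; 1, 4, 2, 4, 1, 80, …] (period length 6).
Convergents:
  p_0/q_0 = 40/1
  p_1/q_1 = 41/1
  p_2/q_2 = 204/5
  p_3/q_3 = 449/11
  p_4/q_4 = 2000/49
q_3 = 11 ≤ 39 < 49 = q_4, so the answer is 449/11.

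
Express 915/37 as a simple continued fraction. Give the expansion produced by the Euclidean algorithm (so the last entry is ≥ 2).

[24; 1, 2, 1, 2, 3]

915 = 24*37 + 27
37 = 1*27 + 10
27 = 2*10 + 7
10 = 1*7 + 3
7 = 2*3 + 1
3 = 3*1 + 0  (stop)
So 915/37 = [24; 1, 2, 1, 2, 3].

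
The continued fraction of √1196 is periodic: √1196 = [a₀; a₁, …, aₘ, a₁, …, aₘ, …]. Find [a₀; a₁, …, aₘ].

a₀ = ⌊√1196⌋ = 34.
With m₀=0, d₀=1 and mₖ₊₁ = dₖaₖ − mₖ, dₖ₊₁ = (n − mₖ₊₁²)/dₖ, aₖ₊₁ = ⌊(a₀+mₖ₊₁)/dₖ₊₁⌋:
  k=1: m=34, d=40, a=1
  k=2: m=6, d=29, a=1
  k=3: m=23, d=23, a=2
  k=4: m=23, d=29, a=1
  k=5: m=6, d=40, a=1
  k=6: m=34, d=1, a=68
d=1 and a=2a₀=68 at k=6, so the next step gives (m, d) = (34, 40) again — its k=1 value — and the period has length 6.

[34; 1, 1, 2, 1, 1, 68]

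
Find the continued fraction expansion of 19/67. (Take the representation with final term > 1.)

[0; 3, 1, 1, 9]

19 = 0×67 + 19
67 = 3×19 + 10
19 = 1×10 + 9
10 = 1×9 + 1
9 = 9×1 + 0  (stop)
So 19/67 = [0; 3, 1, 1, 9].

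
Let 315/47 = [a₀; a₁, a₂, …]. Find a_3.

2

315 = 6·47 + 33   →  a_0 = 6
47 = 1·33 + 14   →  a_1 = 1
33 = 2·14 + 5   →  a_2 = 2
14 = 2·5 + 4   →  a_3 = 2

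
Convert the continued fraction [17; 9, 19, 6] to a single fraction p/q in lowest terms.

17812/1041

Fold from the inside: start with 6/1.
  19 + 1/6 = 115/6
  9 + 6/115 = 1041/115
  17 + 115/1041 = 17812/1041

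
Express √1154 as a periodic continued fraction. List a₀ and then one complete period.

a₀ = ⌊√1154⌋ = 33.
With m₀=0, d₀=1 and mₖ₊₁ = dₖaₖ − mₖ, dₖ₊₁ = (n − mₖ₊₁²)/dₖ, aₖ₊₁ = ⌊(a₀+mₖ₊₁)/dₖ₊₁⌋:
  k=1: m=33, d=65, a=1
  k=2: m=32, d=2, a=32
  k=3: m=32, d=65, a=1
  k=4: m=33, d=1, a=66
d=1 and a=2a₀=66 at k=4, so the next step gives (m, d) = (33, 65) again — its k=1 value — and the period has length 4.

[33; 1, 32, 1, 66]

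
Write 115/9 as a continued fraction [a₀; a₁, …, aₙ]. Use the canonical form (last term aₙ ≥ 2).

115 = 12×9 + 7
9 = 1×7 + 2
7 = 3×2 + 1
2 = 2×1 + 0  (stop)
So 115/9 = [12; 1, 3, 2].

[12; 1, 3, 2]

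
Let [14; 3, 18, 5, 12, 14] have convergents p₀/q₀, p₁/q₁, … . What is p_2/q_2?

788/55

Using pₖ = aₖpₖ₋₁ + pₖ₋₂, qₖ = aₖqₖ₋₁ + qₖ₋₂ (with p₋₁=1, p₋₂=0, q₋₁=0, q₋₂=1):
  k=0: a=14, p=14, q=1
  k=1: a=3, p=43, q=3
  k=2: a=18, p=788, q=55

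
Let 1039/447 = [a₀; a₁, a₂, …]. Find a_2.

1039 = 2·447 + 145   →  a_0 = 2
447 = 3·145 + 12   →  a_1 = 3
145 = 12·12 + 1   →  a_2 = 12

12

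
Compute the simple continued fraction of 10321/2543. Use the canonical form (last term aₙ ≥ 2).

[4; 17, 14, 1, 9]

10321 = 4·2543 + 149
2543 = 17·149 + 10
149 = 14·10 + 9
10 = 1·9 + 1
9 = 9·1 + 0  (stop)
So 10321/2543 = [4; 17, 14, 1, 9].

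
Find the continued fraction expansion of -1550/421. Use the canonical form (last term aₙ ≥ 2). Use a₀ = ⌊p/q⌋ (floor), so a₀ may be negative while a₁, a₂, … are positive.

-1550 = -4×421 + 134
421 = 3×134 + 19
134 = 7×19 + 1
19 = 19×1 + 0  (stop)
So -1550/421 = [-4; 3, 7, 19].

[-4; 3, 7, 19]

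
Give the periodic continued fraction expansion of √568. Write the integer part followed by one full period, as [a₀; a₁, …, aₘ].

a₀ = ⌊√568⌋ = 23.

[23; 1, 4, 1, 46]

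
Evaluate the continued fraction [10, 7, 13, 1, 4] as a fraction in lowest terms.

4949/488

Using pₖ = aₖpₖ₋₁ + pₖ₋₂ and qₖ = aₖqₖ₋₁ + qₖ₋₂:
  k=0: a=10, p=10, q=1
  k=1: a=7, p=71, q=7
  k=2: a=13, p=933, q=92
  k=3: a=1, p=1004, q=99
  k=4: a=4, p=4949, q=488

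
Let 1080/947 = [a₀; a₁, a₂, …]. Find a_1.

7

1080 = 1·947 + 133   →  a_0 = 1
947 = 7·133 + 16   →  a_1 = 7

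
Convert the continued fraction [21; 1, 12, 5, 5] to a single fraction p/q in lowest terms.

7520/343

Using pₖ = aₖpₖ₋₁ + pₖ₋₂ and qₖ = aₖqₖ₋₁ + qₖ₋₂:
  k=0: a=21, p=21, q=1
  k=1: a=1, p=22, q=1
  k=2: a=12, p=285, q=13
  k=3: a=5, p=1447, q=66
  k=4: a=5, p=7520, q=343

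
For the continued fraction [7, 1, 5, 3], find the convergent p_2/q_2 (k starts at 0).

Using pₖ = aₖpₖ₋₁ + pₖ₋₂, qₖ = aₖqₖ₋₁ + qₖ₋₂ (with p₋₁=1, p₋₂=0, q₋₁=0, q₋₂=1):
  k=0: a=7, p=7, q=1
  k=1: a=1, p=8, q=1
  k=2: a=5, p=47, q=6

47/6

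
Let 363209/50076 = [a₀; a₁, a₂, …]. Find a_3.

19

363209 = 7·50076 + 12677   →  a_0 = 7
50076 = 3·12677 + 12045   →  a_1 = 3
12677 = 1·12045 + 632   →  a_2 = 1
12045 = 19·632 + 37   →  a_3 = 19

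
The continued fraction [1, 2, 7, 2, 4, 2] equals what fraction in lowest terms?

467/318

Fold from the inside: start with 2/1.
  4 + 1/2 = 9/2
  2 + 2/9 = 20/9
  7 + 9/20 = 149/20
  2 + 20/149 = 318/149
  1 + 149/318 = 467/318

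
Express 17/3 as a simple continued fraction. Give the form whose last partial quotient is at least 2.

[5; 1, 2]

17 = 5*3 + 2
3 = 1*2 + 1
2 = 2*1 + 0  (stop)
So 17/3 = [5; 1, 2].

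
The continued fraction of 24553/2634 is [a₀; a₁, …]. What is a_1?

24553 = 9·2634 + 847   →  a_0 = 9
2634 = 3·847 + 93   →  a_1 = 3

3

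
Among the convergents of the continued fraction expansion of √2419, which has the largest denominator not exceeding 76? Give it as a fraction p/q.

√2419 = [49; 5, 2, 5, 98, …] (period length 4).
Convergents:
  p_0/q_0 = 49/1
  p_1/q_1 = 246/5
  p_2/q_2 = 541/11
  p_3/q_3 = 2951/60
  p_4/q_4 = 289739/5891
q_3 = 60 ≤ 76 < 5891 = q_4, so the answer is 2951/60.

2951/60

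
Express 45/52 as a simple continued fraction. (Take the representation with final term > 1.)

[0; 1, 6, 2, 3]

45 = 0·52 + 45
52 = 1·45 + 7
45 = 6·7 + 3
7 = 2·3 + 1
3 = 3·1 + 0  (stop)
So 45/52 = [0; 1, 6, 2, 3].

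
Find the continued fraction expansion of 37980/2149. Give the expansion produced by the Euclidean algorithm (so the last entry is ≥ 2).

[17; 1, 2, 16, 3, 14]

37980 = 17·2149 + 1447
2149 = 1·1447 + 702
1447 = 2·702 + 43
702 = 16·43 + 14
43 = 3·14 + 1
14 = 14·1 + 0  (stop)
So 37980/2149 = [17; 1, 2, 16, 3, 14].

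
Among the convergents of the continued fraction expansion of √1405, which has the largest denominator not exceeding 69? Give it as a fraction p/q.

√1405 = [37; 2, 14, 2, 74, …] (period length 4).
Convergents:
  p_0/q_0 = 37/1
  p_1/q_1 = 75/2
  p_2/q_2 = 1087/29
  p_3/q_3 = 2249/60
  p_4/q_4 = 167513/4469
q_3 = 60 ≤ 69 < 4469 = q_4, so the answer is 2249/60.

2249/60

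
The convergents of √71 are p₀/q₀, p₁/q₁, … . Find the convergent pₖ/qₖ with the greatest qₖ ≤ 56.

√71 = [8; 2, 2, 1, 7, 1, 2, 2, 16, …] (period length 8).
Convergents:
  p_0/q_0 = 8/1
  p_1/q_1 = 17/2
  p_2/q_2 = 42/5
  p_3/q_3 = 59/7
  p_4/q_4 = 455/54
  p_5/q_5 = 514/61
q_4 = 54 ≤ 56 < 61 = q_5, so the answer is 455/54.

455/54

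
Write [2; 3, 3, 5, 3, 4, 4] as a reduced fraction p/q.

7101/3085

Fold from the inside: start with 4/1.
  4 + 1/4 = 17/4
  3 + 4/17 = 55/17
  5 + 17/55 = 292/55
  3 + 55/292 = 931/292
  3 + 292/931 = 3085/931
  2 + 931/3085 = 7101/3085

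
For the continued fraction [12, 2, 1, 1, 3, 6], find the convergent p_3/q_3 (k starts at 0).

Using pₖ = aₖpₖ₋₁ + pₖ₋₂, qₖ = aₖqₖ₋₁ + qₖ₋₂ (with p₋₁=1, p₋₂=0, q₋₁=0, q₋₂=1):
  k=0: a=12, p=12, q=1
  k=1: a=2, p=25, q=2
  k=2: a=1, p=37, q=3
  k=3: a=1, p=62, q=5

62/5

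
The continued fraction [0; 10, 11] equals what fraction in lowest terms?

11/111

Fold from the inside: start with 11/1.
  10 + 1/11 = 111/11
  0 + 11/111 = 11/111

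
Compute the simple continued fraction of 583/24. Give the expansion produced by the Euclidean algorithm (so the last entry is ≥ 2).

583 = 24*24 + 7
24 = 3*7 + 3
7 = 2*3 + 1
3 = 3*1 + 0  (stop)
So 583/24 = [24; 3, 2, 3].

[24; 3, 2, 3]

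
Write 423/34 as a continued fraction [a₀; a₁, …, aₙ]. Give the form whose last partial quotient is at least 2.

[12; 2, 3, 1, 3]

423 = 12·34 + 15
34 = 2·15 + 4
15 = 3·4 + 3
4 = 1·3 + 1
3 = 3·1 + 0  (stop)
So 423/34 = [12; 2, 3, 1, 3].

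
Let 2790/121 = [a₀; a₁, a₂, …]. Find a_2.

2790 = 23·121 + 7   →  a_0 = 23
121 = 17·7 + 2   →  a_1 = 17
7 = 3·2 + 1   →  a_2 = 3

3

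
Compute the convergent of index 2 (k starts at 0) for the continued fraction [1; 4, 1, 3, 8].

Using pₖ = aₖpₖ₋₁ + pₖ₋₂, qₖ = aₖqₖ₋₁ + qₖ₋₂ (with p₋₁=1, p₋₂=0, q₋₁=0, q₋₂=1):
  k=0: a=1, p=1, q=1
  k=1: a=4, p=5, q=4
  k=2: a=1, p=6, q=5

6/5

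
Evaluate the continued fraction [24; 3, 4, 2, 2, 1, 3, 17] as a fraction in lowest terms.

155754/6407

Using pₖ = aₖpₖ₋₁ + pₖ₋₂ and qₖ = aₖqₖ₋₁ + qₖ₋₂:
  k=0: a=24, p=24, q=1
  k=1: a=3, p=73, q=3
  k=2: a=4, p=316, q=13
  k=3: a=2, p=705, q=29
  k=4: a=2, p=1726, q=71
  k=5: a=1, p=2431, q=100
  k=6: a=3, p=9019, q=371
  k=7: a=17, p=155754, q=6407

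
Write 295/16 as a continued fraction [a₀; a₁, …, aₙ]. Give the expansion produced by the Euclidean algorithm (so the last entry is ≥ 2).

295 = 18*16 + 7
16 = 2*7 + 2
7 = 3*2 + 1
2 = 2*1 + 0  (stop)
So 295/16 = [18; 2, 3, 2].

[18; 2, 3, 2]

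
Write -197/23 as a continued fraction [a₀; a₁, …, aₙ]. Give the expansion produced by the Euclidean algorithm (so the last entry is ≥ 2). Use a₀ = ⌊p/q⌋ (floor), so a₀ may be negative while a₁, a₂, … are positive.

-197 = -9*23 + 10
23 = 2*10 + 3
10 = 3*3 + 1
3 = 3*1 + 0  (stop)
So -197/23 = [-9; 2, 3, 3].

[-9; 2, 3, 3]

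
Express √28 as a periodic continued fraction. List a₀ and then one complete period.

a₀ = ⌊√28⌋ = 5.
With m₀=0, d₀=1 and mₖ₊₁ = dₖaₖ − mₖ, dₖ₊₁ = (n − mₖ₊₁²)/dₖ, aₖ₊₁ = ⌊(a₀+mₖ₊₁)/dₖ₊₁⌋:
  k=1: m=5, d=3, a=3
  k=2: m=4, d=4, a=2
  k=3: m=4, d=3, a=3
  k=4: m=5, d=1, a=10
d=1 and a=2a₀=10 at k=4, so the next step gives (m, d) = (5, 3) again — its k=1 value — and the period has length 4.

[5; 3, 2, 3, 10]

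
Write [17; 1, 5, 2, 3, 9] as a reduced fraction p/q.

7459/418

Fold from the inside: start with 9/1.
  3 + 1/9 = 28/9
  2 + 9/28 = 65/28
  5 + 28/65 = 353/65
  1 + 65/353 = 418/353
  17 + 353/418 = 7459/418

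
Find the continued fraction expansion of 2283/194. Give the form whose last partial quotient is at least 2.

2283 = 11×194 + 149
194 = 1×149 + 45
149 = 3×45 + 14
45 = 3×14 + 3
14 = 4×3 + 2
3 = 1×2 + 1
2 = 2×1 + 0  (stop)
So 2283/194 = [11; 1, 3, 3, 4, 1, 2].

[11; 1, 3, 3, 4, 1, 2]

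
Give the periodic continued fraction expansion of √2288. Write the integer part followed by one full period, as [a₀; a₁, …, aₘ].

a₀ = ⌊√2288⌋ = 47.
With m₀=0, d₀=1 and mₖ₊₁ = dₖaₖ − mₖ, dₖ₊₁ = (n − mₖ₊₁²)/dₖ, aₖ₊₁ = ⌊(a₀+mₖ₊₁)/dₖ₊₁⌋:
  k=1: m=47, d=79, a=1
  k=2: m=32, d=16, a=4
  k=3: m=32, d=79, a=1
  k=4: m=47, d=1, a=94
d=1 and a=2a₀=94 at k=4, so the next step gives (m, d) = (47, 79) again — its k=1 value — and the period has length 4.

[47; 1, 4, 1, 94]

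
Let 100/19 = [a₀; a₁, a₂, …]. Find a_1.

3

100 = 5·19 + 5   →  a_0 = 5
19 = 3·5 + 4   →  a_1 = 3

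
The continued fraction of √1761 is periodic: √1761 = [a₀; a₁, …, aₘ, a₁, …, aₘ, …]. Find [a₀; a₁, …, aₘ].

[41; 1, 26, 1, 82]

a₀ = ⌊√1761⌋ = 41.
With m₀=0, d₀=1 and mₖ₊₁ = dₖaₖ − mₖ, dₖ₊₁ = (n − mₖ₊₁²)/dₖ, aₖ₊₁ = ⌊(a₀+mₖ₊₁)/dₖ₊₁⌋:
  k=1: m=41, d=80, a=1
  k=2: m=39, d=3, a=26
  k=3: m=39, d=80, a=1
  k=4: m=41, d=1, a=82
d=1 and a=2a₀=82 at k=4, so the next step gives (m, d) = (41, 80) again — its k=1 value — and the period has length 4.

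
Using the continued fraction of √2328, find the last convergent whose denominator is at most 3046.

√2328 = [48; 4, 96, …] (period length 2).
Convergents:
  p_0/q_0 = 48/1
  p_1/q_1 = 193/4
  p_2/q_2 = 18576/385
  p_3/q_3 = 74497/1544
  p_4/q_4 = 7170288/148609
q_3 = 1544 ≤ 3046 < 148609 = q_4, so the answer is 74497/1544.

74497/1544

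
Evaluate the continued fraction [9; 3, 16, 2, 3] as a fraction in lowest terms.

Using pₖ = aₖpₖ₋₁ + pₖ₋₂ and qₖ = aₖqₖ₋₁ + qₖ₋₂:
  k=0: a=9, p=9, q=1
  k=1: a=3, p=28, q=3
  k=2: a=16, p=457, q=49
  k=3: a=2, p=942, q=101
  k=4: a=3, p=3283, q=352

3283/352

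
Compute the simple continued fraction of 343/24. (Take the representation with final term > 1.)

[14; 3, 2, 3]

343 = 14·24 + 7
24 = 3·7 + 3
7 = 2·3 + 1
3 = 3·1 + 0  (stop)
So 343/24 = [14; 3, 2, 3].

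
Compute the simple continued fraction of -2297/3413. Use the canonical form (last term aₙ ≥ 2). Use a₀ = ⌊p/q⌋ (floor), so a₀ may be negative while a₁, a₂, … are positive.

-2297 = -1·3413 + 1116
3413 = 3·1116 + 65
1116 = 17·65 + 11
65 = 5·11 + 10
11 = 1·10 + 1
10 = 10·1 + 0  (stop)
So -2297/3413 = [-1; 3, 17, 5, 1, 10].

[-1; 3, 17, 5, 1, 10]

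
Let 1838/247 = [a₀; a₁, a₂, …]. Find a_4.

1838 = 7·247 + 109   →  a_0 = 7
247 = 2·109 + 29   →  a_1 = 2
109 = 3·29 + 22   →  a_2 = 3
29 = 1·22 + 7   →  a_3 = 1
22 = 3·7 + 1   →  a_4 = 3

3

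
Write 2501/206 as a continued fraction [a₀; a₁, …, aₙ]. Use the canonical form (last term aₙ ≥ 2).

2501 = 12*206 + 29
206 = 7*29 + 3
29 = 9*3 + 2
3 = 1*2 + 1
2 = 2*1 + 0  (stop)
So 2501/206 = [12; 7, 9, 1, 2].

[12; 7, 9, 1, 2]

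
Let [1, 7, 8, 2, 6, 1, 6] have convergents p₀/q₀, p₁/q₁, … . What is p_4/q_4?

Using pₖ = aₖpₖ₋₁ + pₖ₋₂, qₖ = aₖqₖ₋₁ + qₖ₋₂ (with p₋₁=1, p₋₂=0, q₋₁=0, q₋₂=1):
  k=0: a=1, p=1, q=1
  k=1: a=7, p=8, q=7
  k=2: a=8, p=65, q=57
  k=3: a=2, p=138, q=121
  k=4: a=6, p=893, q=783

893/783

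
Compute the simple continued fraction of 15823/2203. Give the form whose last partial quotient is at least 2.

[7; 5, 2, 12, 16]

15823 = 7×2203 + 402
2203 = 5×402 + 193
402 = 2×193 + 16
193 = 12×16 + 1
16 = 16×1 + 0  (stop)
So 15823/2203 = [7; 5, 2, 12, 16].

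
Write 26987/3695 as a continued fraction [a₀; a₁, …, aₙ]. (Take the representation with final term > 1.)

26987 = 7×3695 + 1122
3695 = 3×1122 + 329
1122 = 3×329 + 135
329 = 2×135 + 59
135 = 2×59 + 17
59 = 3×17 + 8
17 = 2×8 + 1
8 = 8×1 + 0  (stop)
So 26987/3695 = [7; 3, 3, 2, 2, 3, 2, 8].

[7; 3, 3, 2, 2, 3, 2, 8]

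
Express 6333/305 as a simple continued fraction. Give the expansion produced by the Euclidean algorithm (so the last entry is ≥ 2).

[20; 1, 3, 4, 4, 4]

6333 = 20·305 + 233
305 = 1·233 + 72
233 = 3·72 + 17
72 = 4·17 + 4
17 = 4·4 + 1
4 = 4·1 + 0  (stop)
So 6333/305 = [20; 1, 3, 4, 4, 4].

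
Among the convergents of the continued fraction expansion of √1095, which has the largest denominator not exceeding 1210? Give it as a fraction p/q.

24057/727

√1095 = [33; 11, 66, …] (period length 2).
Convergents:
  p_0/q_0 = 33/1
  p_1/q_1 = 364/11
  p_2/q_2 = 24057/727
  p_3/q_3 = 264991/8008
q_2 = 727 ≤ 1210 < 8008 = q_3, so the answer is 24057/727.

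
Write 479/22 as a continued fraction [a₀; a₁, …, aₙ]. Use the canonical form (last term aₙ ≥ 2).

479 = 21*22 + 17
22 = 1*17 + 5
17 = 3*5 + 2
5 = 2*2 + 1
2 = 2*1 + 0  (stop)
So 479/22 = [21; 1, 3, 2, 2].

[21; 1, 3, 2, 2]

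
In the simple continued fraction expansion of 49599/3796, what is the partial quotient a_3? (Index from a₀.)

10

49599 = 13·3796 + 251   →  a_0 = 13
3796 = 15·251 + 31   →  a_1 = 15
251 = 8·31 + 3   →  a_2 = 8
31 = 10·3 + 1   →  a_3 = 10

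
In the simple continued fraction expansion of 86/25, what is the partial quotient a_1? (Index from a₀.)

86 = 3·25 + 11   →  a_0 = 3
25 = 2·11 + 3   →  a_1 = 2

2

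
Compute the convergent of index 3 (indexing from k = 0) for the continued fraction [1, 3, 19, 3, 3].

Using pₖ = aₖpₖ₋₁ + pₖ₋₂, qₖ = aₖqₖ₋₁ + qₖ₋₂ (with p₋₁=1, p₋₂=0, q₋₁=0, q₋₂=1):
  k=0: a=1, p=1, q=1
  k=1: a=3, p=4, q=3
  k=2: a=19, p=77, q=58
  k=3: a=3, p=235, q=177

235/177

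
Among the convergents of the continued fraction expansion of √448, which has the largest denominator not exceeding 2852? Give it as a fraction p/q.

32257/1524

√448 = [21; 6, 42, …] (period length 2).
Convergents:
  p_0/q_0 = 21/1
  p_1/q_1 = 127/6
  p_2/q_2 = 5355/253
  p_3/q_3 = 32257/1524
  p_4/q_4 = 1360149/64261
q_3 = 1524 ≤ 2852 < 64261 = q_4, so the answer is 32257/1524.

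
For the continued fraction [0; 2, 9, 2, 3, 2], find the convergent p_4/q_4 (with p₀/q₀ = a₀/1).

66/139

Using pₖ = aₖpₖ₋₁ + pₖ₋₂, qₖ = aₖqₖ₋₁ + qₖ₋₂ (with p₋₁=1, p₋₂=0, q₋₁=0, q₋₂=1):
  k=0: a=0, p=0, q=1
  k=1: a=2, p=1, q=2
  k=2: a=9, p=9, q=19
  k=3: a=2, p=19, q=40
  k=4: a=3, p=66, q=139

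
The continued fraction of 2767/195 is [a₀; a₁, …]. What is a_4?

2767 = 14·195 + 37   →  a_0 = 14
195 = 5·37 + 10   →  a_1 = 5
37 = 3·10 + 7   →  a_2 = 3
10 = 1·7 + 3   →  a_3 = 1
7 = 2·3 + 1   →  a_4 = 2

2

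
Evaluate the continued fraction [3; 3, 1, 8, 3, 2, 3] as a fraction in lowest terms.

Fold from the inside: start with 3/1.
  2 + 1/3 = 7/3
  3 + 3/7 = 24/7
  8 + 7/24 = 199/24
  1 + 24/199 = 223/199
  3 + 199/223 = 868/223
  3 + 223/868 = 2827/868

2827/868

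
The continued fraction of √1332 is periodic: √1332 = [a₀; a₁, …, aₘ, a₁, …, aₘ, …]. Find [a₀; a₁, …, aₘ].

a₀ = ⌊√1332⌋ = 36.
With m₀=0, d₀=1 and mₖ₊₁ = dₖaₖ − mₖ, dₖ₊₁ = (n − mₖ₊₁²)/dₖ, aₖ₊₁ = ⌊(a₀+mₖ₊₁)/dₖ₊₁⌋:
  k=1: m=36, d=36, a=2
  k=2: m=36, d=1, a=72
d=1 and a=2a₀=72 at k=2, so the next step gives (m, d) = (36, 36) again — its k=1 value — and the period has length 2.

[36; 2, 72]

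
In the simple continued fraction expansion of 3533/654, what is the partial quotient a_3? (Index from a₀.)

18

3533 = 5·654 + 263   →  a_0 = 5
654 = 2·263 + 128   →  a_1 = 2
263 = 2·128 + 7   →  a_2 = 2
128 = 18·7 + 2   →  a_3 = 18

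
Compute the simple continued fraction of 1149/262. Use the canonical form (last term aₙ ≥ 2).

[4; 2, 1, 1, 2, 6, 3]

1149 = 4×262 + 101
262 = 2×101 + 60
101 = 1×60 + 41
60 = 1×41 + 19
41 = 2×19 + 3
19 = 6×3 + 1
3 = 3×1 + 0  (stop)
So 1149/262 = [4; 2, 1, 1, 2, 6, 3].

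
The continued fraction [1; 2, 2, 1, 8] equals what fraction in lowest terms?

87/61

Fold from the inside: start with 8/1.
  1 + 1/8 = 9/8
  2 + 8/9 = 26/9
  2 + 9/26 = 61/26
  1 + 26/61 = 87/61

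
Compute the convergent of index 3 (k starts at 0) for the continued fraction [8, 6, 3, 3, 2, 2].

514/63

Using pₖ = aₖpₖ₋₁ + pₖ₋₂, qₖ = aₖqₖ₋₁ + qₖ₋₂ (with p₋₁=1, p₋₂=0, q₋₁=0, q₋₂=1):
  k=0: a=8, p=8, q=1
  k=1: a=6, p=49, q=6
  k=2: a=3, p=155, q=19
  k=3: a=3, p=514, q=63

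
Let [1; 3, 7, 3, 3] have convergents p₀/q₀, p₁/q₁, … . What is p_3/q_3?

Using pₖ = aₖpₖ₋₁ + pₖ₋₂, qₖ = aₖqₖ₋₁ + qₖ₋₂ (with p₋₁=1, p₋₂=0, q₋₁=0, q₋₂=1):
  k=0: a=1, p=1, q=1
  k=1: a=3, p=4, q=3
  k=2: a=7, p=29, q=22
  k=3: a=3, p=91, q=69

91/69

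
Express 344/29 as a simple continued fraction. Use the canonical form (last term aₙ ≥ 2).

[11; 1, 6, 4]

344 = 11×29 + 25
29 = 1×25 + 4
25 = 6×4 + 1
4 = 4×1 + 0  (stop)
So 344/29 = [11; 1, 6, 4].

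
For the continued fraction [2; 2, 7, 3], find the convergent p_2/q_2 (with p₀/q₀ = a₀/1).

Using pₖ = aₖpₖ₋₁ + pₖ₋₂, qₖ = aₖqₖ₋₁ + qₖ₋₂ (with p₋₁=1, p₋₂=0, q₋₁=0, q₋₂=1):
  k=0: a=2, p=2, q=1
  k=1: a=2, p=5, q=2
  k=2: a=7, p=37, q=15

37/15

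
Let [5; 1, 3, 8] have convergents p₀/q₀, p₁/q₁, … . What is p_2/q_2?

23/4

Using pₖ = aₖpₖ₋₁ + pₖ₋₂, qₖ = aₖqₖ₋₁ + qₖ₋₂ (with p₋₁=1, p₋₂=0, q₋₁=0, q₋₂=1):
  k=0: a=5, p=5, q=1
  k=1: a=1, p=6, q=1
  k=2: a=3, p=23, q=4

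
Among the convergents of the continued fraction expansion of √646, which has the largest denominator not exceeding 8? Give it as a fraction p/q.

√646 = [25; 2, 2, 2, 50, …] (period length 4).
Convergents:
  p_0/q_0 = 25/1
  p_1/q_1 = 51/2
  p_2/q_2 = 127/5
  p_3/q_3 = 305/12
q_2 = 5 ≤ 8 < 12 = q_3, so the answer is 127/5.

127/5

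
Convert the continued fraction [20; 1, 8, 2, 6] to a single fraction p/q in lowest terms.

2570/123

Using pₖ = aₖpₖ₋₁ + pₖ₋₂ and qₖ = aₖqₖ₋₁ + qₖ₋₂:
  k=0: a=20, p=20, q=1
  k=1: a=1, p=21, q=1
  k=2: a=8, p=188, q=9
  k=3: a=2, p=397, q=19
  k=4: a=6, p=2570, q=123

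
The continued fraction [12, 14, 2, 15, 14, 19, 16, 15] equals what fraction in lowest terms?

Using pₖ = aₖpₖ₋₁ + pₖ₋₂ and qₖ = aₖqₖ₋₁ + qₖ₋₂:
  k=0: a=12, p=12, q=1
  k=1: a=14, p=169, q=14
  k=2: a=2, p=350, q=29
  k=3: a=15, p=5419, q=449
  k=4: a=14, p=76216, q=6315
  k=5: a=19, p=1453523, q=120434
  k=6: a=16, p=23332584, q=1933259
  k=7: a=15, p=351442283, q=29119319

351442283/29119319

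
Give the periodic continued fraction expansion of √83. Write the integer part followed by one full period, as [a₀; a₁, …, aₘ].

a₀ = ⌊√83⌋ = 9.

[9; 9, 18]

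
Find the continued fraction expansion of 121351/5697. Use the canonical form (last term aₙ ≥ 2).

[21; 3, 3, 11, 3, 16]

121351 = 21*5697 + 1714
5697 = 3*1714 + 555
1714 = 3*555 + 49
555 = 11*49 + 16
49 = 3*16 + 1
16 = 16*1 + 0  (stop)
So 121351/5697 = [21; 3, 3, 11, 3, 16].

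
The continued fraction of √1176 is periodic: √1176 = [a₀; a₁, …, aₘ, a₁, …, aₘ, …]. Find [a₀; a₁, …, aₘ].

a₀ = ⌊√1176⌋ = 34.
With m₀=0, d₀=1 and mₖ₊₁ = dₖaₖ − mₖ, dₖ₊₁ = (n − mₖ₊₁²)/dₖ, aₖ₊₁ = ⌊(a₀+mₖ₊₁)/dₖ₊₁⌋:
  k=1: m=34, d=20, a=3
  k=2: m=26, d=25, a=2
  k=3: m=24, d=24, a=2
  k=4: m=24, d=25, a=2
  k=5: m=26, d=20, a=3
  k=6: m=34, d=1, a=68
d=1 and a=2a₀=68 at k=6, so the next step gives (m, d) = (34, 20) again — its k=1 value — and the period has length 6.

[34; 3, 2, 2, 2, 3, 68]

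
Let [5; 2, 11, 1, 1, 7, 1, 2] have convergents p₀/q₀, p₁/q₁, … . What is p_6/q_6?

2241/409

Using pₖ = aₖpₖ₋₁ + pₖ₋₂, qₖ = aₖqₖ₋₁ + qₖ₋₂ (with p₋₁=1, p₋₂=0, q₋₁=0, q₋₂=1):
  k=0: a=5, p=5, q=1
  k=1: a=2, p=11, q=2
  k=2: a=11, p=126, q=23
  k=3: a=1, p=137, q=25
  k=4: a=1, p=263, q=48
  k=5: a=7, p=1978, q=361
  k=6: a=1, p=2241, q=409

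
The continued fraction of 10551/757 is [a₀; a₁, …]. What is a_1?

1

10551 = 13·757 + 710   →  a_0 = 13
757 = 1·710 + 47   →  a_1 = 1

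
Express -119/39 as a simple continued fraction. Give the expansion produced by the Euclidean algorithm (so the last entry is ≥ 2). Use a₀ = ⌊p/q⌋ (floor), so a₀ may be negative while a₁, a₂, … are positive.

-119 = -4*39 + 37
39 = 1*37 + 2
37 = 18*2 + 1
2 = 2*1 + 0  (stop)
So -119/39 = [-4; 1, 18, 2].

[-4; 1, 18, 2]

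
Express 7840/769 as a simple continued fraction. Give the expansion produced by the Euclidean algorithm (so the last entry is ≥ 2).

7840 = 10×769 + 150
769 = 5×150 + 19
150 = 7×19 + 17
19 = 1×17 + 2
17 = 8×2 + 1
2 = 2×1 + 0  (stop)
So 7840/769 = [10; 5, 7, 1, 8, 2].

[10; 5, 7, 1, 8, 2]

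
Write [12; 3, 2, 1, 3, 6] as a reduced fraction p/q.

Using pₖ = aₖpₖ₋₁ + pₖ₋₂ and qₖ = aₖqₖ₋₁ + qₖ₋₂:
  k=0: a=12, p=12, q=1
  k=1: a=3, p=37, q=3
  k=2: a=2, p=86, q=7
  k=3: a=1, p=123, q=10
  k=4: a=3, p=455, q=37
  k=5: a=6, p=2853, q=232

2853/232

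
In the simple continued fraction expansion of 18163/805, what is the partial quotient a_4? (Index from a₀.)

2

18163 = 22·805 + 453   →  a_0 = 22
805 = 1·453 + 352   →  a_1 = 1
453 = 1·352 + 101   →  a_2 = 1
352 = 3·101 + 49   →  a_3 = 3
101 = 2·49 + 3   →  a_4 = 2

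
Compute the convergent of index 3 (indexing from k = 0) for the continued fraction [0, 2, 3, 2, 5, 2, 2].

7/16

Using pₖ = aₖpₖ₋₁ + pₖ₋₂, qₖ = aₖqₖ₋₁ + qₖ₋₂ (with p₋₁=1, p₋₂=0, q₋₁=0, q₋₂=1):
  k=0: a=0, p=0, q=1
  k=1: a=2, p=1, q=2
  k=2: a=3, p=3, q=7
  k=3: a=2, p=7, q=16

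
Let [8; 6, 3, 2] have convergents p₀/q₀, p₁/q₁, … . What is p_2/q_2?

155/19

Using pₖ = aₖpₖ₋₁ + pₖ₋₂, qₖ = aₖqₖ₋₁ + qₖ₋₂ (with p₋₁=1, p₋₂=0, q₋₁=0, q₋₂=1):
  k=0: a=8, p=8, q=1
  k=1: a=6, p=49, q=6
  k=2: a=3, p=155, q=19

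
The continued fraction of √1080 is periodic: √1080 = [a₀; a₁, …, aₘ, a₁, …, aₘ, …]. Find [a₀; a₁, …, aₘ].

[32; 1, 6, 3, 6, 1, 64]

a₀ = ⌊√1080⌋ = 32.
With m₀=0, d₀=1 and mₖ₊₁ = dₖaₖ − mₖ, dₖ₊₁ = (n − mₖ₊₁²)/dₖ, aₖ₊₁ = ⌊(a₀+mₖ₊₁)/dₖ₊₁⌋:
  k=1: m=32, d=56, a=1
  k=2: m=24, d=9, a=6
  k=3: m=30, d=20, a=3
  k=4: m=30, d=9, a=6
  k=5: m=24, d=56, a=1
  k=6: m=32, d=1, a=64
d=1 and a=2a₀=64 at k=6, so the next step gives (m, d) = (32, 56) again — its k=1 value — and the period has length 6.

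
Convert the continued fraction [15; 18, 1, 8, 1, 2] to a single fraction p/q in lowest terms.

Using pₖ = aₖpₖ₋₁ + pₖ₋₂ and qₖ = aₖqₖ₋₁ + qₖ₋₂:
  k=0: a=15, p=15, q=1
  k=1: a=18, p=271, q=18
  k=2: a=1, p=286, q=19
  k=3: a=8, p=2559, q=170
  k=4: a=1, p=2845, q=189
  k=5: a=2, p=8249, q=548

8249/548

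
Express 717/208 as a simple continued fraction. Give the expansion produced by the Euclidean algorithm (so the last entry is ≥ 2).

[3; 2, 4, 4, 2, 2]

717 = 3×208 + 93
208 = 2×93 + 22
93 = 4×22 + 5
22 = 4×5 + 2
5 = 2×2 + 1
2 = 2×1 + 0  (stop)
So 717/208 = [3; 2, 4, 4, 2, 2].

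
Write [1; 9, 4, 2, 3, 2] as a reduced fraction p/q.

Using pₖ = aₖpₖ₋₁ + pₖ₋₂ and qₖ = aₖqₖ₋₁ + qₖ₋₂:
  k=0: a=1, p=1, q=1
  k=1: a=9, p=10, q=9
  k=2: a=4, p=41, q=37
  k=3: a=2, p=92, q=83
  k=4: a=3, p=317, q=286
  k=5: a=2, p=726, q=655

726/655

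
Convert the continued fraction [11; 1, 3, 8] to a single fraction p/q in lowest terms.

388/33

Using pₖ = aₖpₖ₋₁ + pₖ₋₂ and qₖ = aₖqₖ₋₁ + qₖ₋₂:
  k=0: a=11, p=11, q=1
  k=1: a=1, p=12, q=1
  k=2: a=3, p=47, q=4
  k=3: a=8, p=388, q=33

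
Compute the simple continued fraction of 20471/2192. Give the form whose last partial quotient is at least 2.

[9; 2, 1, 19, 12, 3]

20471 = 9×2192 + 743
2192 = 2×743 + 706
743 = 1×706 + 37
706 = 19×37 + 3
37 = 12×3 + 1
3 = 3×1 + 0  (stop)
So 20471/2192 = [9; 2, 1, 19, 12, 3].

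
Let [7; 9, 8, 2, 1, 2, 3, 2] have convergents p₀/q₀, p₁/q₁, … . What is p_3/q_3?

1102/155

Using pₖ = aₖpₖ₋₁ + pₖ₋₂, qₖ = aₖqₖ₋₁ + qₖ₋₂ (with p₋₁=1, p₋₂=0, q₋₁=0, q₋₂=1):
  k=0: a=7, p=7, q=1
  k=1: a=9, p=64, q=9
  k=2: a=8, p=519, q=73
  k=3: a=2, p=1102, q=155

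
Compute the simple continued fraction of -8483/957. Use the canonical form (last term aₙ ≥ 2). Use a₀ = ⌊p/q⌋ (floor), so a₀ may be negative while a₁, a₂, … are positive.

[-9; 7, 2, 1, 3, 3, 1, 2]

-8483 = -9×957 + 130
957 = 7×130 + 47
130 = 2×47 + 36
47 = 1×36 + 11
36 = 3×11 + 3
11 = 3×3 + 2
3 = 1×2 + 1
2 = 2×1 + 0  (stop)
So -8483/957 = [-9; 7, 2, 1, 3, 3, 1, 2].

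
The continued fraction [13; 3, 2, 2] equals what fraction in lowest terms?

Using pₖ = aₖpₖ₋₁ + pₖ₋₂ and qₖ = aₖqₖ₋₁ + qₖ₋₂:
  k=0: a=13, p=13, q=1
  k=1: a=3, p=40, q=3
  k=2: a=2, p=93, q=7
  k=3: a=2, p=226, q=17

226/17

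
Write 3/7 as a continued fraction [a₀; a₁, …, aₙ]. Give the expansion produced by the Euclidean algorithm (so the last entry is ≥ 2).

3 = 0·7 + 3
7 = 2·3 + 1
3 = 3·1 + 0  (stop)
So 3/7 = [0; 2, 3].

[0; 2, 3]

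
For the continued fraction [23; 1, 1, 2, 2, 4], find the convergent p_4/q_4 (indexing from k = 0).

Using pₖ = aₖpₖ₋₁ + pₖ₋₂, qₖ = aₖqₖ₋₁ + qₖ₋₂ (with p₋₁=1, p₋₂=0, q₋₁=0, q₋₂=1):
  k=0: a=23, p=23, q=1
  k=1: a=1, p=24, q=1
  k=2: a=1, p=47, q=2
  k=3: a=2, p=118, q=5
  k=4: a=2, p=283, q=12

283/12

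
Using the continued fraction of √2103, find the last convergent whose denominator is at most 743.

29487/643

√2103 = [45; 1, 6, 15, 6, 1, 90, …] (period length 6).
Convergents:
  p_0/q_0 = 45/1
  p_1/q_1 = 46/1
  p_2/q_2 = 321/7
  p_3/q_3 = 4861/106
  p_4/q_4 = 29487/643
  p_5/q_5 = 34348/749
q_4 = 643 ≤ 743 < 749 = q_5, so the answer is 29487/643.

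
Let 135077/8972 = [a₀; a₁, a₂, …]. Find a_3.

8

135077 = 15·8972 + 497   →  a_0 = 15
8972 = 18·497 + 26   →  a_1 = 18
497 = 19·26 + 3   →  a_2 = 19
26 = 8·3 + 2   →  a_3 = 8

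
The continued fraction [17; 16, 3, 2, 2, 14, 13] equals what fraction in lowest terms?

890143/52173

Fold from the inside: start with 13/1.
  14 + 1/13 = 183/13
  2 + 13/183 = 379/183
  2 + 183/379 = 941/379
  3 + 379/941 = 3202/941
  16 + 941/3202 = 52173/3202
  17 + 3202/52173 = 890143/52173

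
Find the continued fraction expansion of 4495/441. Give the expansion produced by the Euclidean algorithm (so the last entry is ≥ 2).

4495 = 10*441 + 85
441 = 5*85 + 16
85 = 5*16 + 5
16 = 3*5 + 1
5 = 5*1 + 0  (stop)
So 4495/441 = [10; 5, 5, 3, 5].

[10; 5, 5, 3, 5]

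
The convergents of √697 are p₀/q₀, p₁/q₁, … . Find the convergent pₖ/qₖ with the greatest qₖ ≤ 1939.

34849/1320

√697 = [26; 2, 2, 52, …] (period length 3).
Convergents:
  p_0/q_0 = 26/1
  p_1/q_1 = 53/2
  p_2/q_2 = 132/5
  p_3/q_3 = 6917/262
  p_4/q_4 = 13966/529
  p_5/q_5 = 34849/1320
  p_6/q_6 = 1826114/69169
q_5 = 1320 ≤ 1939 < 69169 = q_6, so the answer is 34849/1320.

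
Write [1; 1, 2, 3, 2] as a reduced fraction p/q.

Using pₖ = aₖpₖ₋₁ + pₖ₋₂ and qₖ = aₖqₖ₋₁ + qₖ₋₂:
  k=0: a=1, p=1, q=1
  k=1: a=1, p=2, q=1
  k=2: a=2, p=5, q=3
  k=3: a=3, p=17, q=10
  k=4: a=2, p=39, q=23

39/23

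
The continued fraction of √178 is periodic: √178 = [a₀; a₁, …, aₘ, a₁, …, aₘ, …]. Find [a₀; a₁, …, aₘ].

a₀ = ⌊√178⌋ = 13.
With m₀=0, d₀=1 and mₖ₊₁ = dₖaₖ − mₖ, dₖ₊₁ = (n − mₖ₊₁²)/dₖ, aₖ₊₁ = ⌊(a₀+mₖ₊₁)/dₖ₊₁⌋:
  k=1: m=13, d=9, a=2
  k=2: m=5, d=17, a=1
  k=3: m=12, d=2, a=12
  k=4: m=12, d=17, a=1
  k=5: m=5, d=9, a=2
  k=6: m=13, d=1, a=26
d=1 and a=2a₀=26 at k=6, so the next step gives (m, d) = (13, 9) again — its k=1 value — and the period has length 6.

[13; 2, 1, 12, 1, 2, 26]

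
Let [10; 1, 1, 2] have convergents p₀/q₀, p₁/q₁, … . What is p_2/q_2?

Using pₖ = aₖpₖ₋₁ + pₖ₋₂, qₖ = aₖqₖ₋₁ + qₖ₋₂ (with p₋₁=1, p₋₂=0, q₋₁=0, q₋₂=1):
  k=0: a=10, p=10, q=1
  k=1: a=1, p=11, q=1
  k=2: a=1, p=21, q=2

21/2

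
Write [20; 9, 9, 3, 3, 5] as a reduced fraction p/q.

Fold from the inside: start with 5/1.
  3 + 1/5 = 16/5
  3 + 5/16 = 53/16
  9 + 16/53 = 493/53
  9 + 53/493 = 4490/493
  20 + 493/4490 = 90293/4490

90293/4490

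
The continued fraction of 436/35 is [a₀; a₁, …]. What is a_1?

436 = 12·35 + 16   →  a_0 = 12
35 = 2·16 + 3   →  a_1 = 2

2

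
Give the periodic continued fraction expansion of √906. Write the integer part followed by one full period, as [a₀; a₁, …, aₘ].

a₀ = ⌊√906⌋ = 30.

[30; 10, 60]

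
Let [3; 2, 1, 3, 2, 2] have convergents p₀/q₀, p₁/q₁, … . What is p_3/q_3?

37/11

Using pₖ = aₖpₖ₋₁ + pₖ₋₂, qₖ = aₖqₖ₋₁ + qₖ₋₂ (with p₋₁=1, p₋₂=0, q₋₁=0, q₋₂=1):
  k=0: a=3, p=3, q=1
  k=1: a=2, p=7, q=2
  k=2: a=1, p=10, q=3
  k=3: a=3, p=37, q=11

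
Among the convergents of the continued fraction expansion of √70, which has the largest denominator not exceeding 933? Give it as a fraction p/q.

√70 = [8; 2, 1, 2, 1, 2, 16, …] (period length 6).
Convergents:
  p_0/q_0 = 8/1
  p_1/q_1 = 17/2
  p_2/q_2 = 25/3
  p_3/q_3 = 67/8
  p_4/q_4 = 92/11
  p_5/q_5 = 251/30
  p_6/q_6 = 4108/491
  p_7/q_7 = 8467/1012
q_6 = 491 ≤ 933 < 1012 = q_7, so the answer is 4108/491.

4108/491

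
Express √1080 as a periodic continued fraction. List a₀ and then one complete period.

[32; 1, 6, 3, 6, 1, 64]

a₀ = ⌊√1080⌋ = 32.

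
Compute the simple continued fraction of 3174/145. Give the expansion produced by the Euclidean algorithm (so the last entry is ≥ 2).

[21; 1, 8, 16]

3174 = 21*145 + 129
145 = 1*129 + 16
129 = 8*16 + 1
16 = 16*1 + 0  (stop)
So 3174/145 = [21; 1, 8, 16].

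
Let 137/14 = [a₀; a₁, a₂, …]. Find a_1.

1

137 = 9·14 + 11   →  a_0 = 9
14 = 1·11 + 3   →  a_1 = 1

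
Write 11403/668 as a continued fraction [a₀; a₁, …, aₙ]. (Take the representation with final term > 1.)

[17; 14, 4, 1, 2, 3]

11403 = 17×668 + 47
668 = 14×47 + 10
47 = 4×10 + 7
10 = 1×7 + 3
7 = 2×3 + 1
3 = 3×1 + 0  (stop)
So 11403/668 = [17; 14, 4, 1, 2, 3].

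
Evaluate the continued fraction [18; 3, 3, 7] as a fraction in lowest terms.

Fold from the inside: start with 7/1.
  3 + 1/7 = 22/7
  3 + 7/22 = 73/22
  18 + 22/73 = 1336/73

1336/73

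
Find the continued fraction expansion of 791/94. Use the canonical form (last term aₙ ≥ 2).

[8; 2, 2, 2, 3, 2]

791 = 8*94 + 39
94 = 2*39 + 16
39 = 2*16 + 7
16 = 2*7 + 2
7 = 3*2 + 1
2 = 2*1 + 0  (stop)
So 791/94 = [8; 2, 2, 2, 3, 2].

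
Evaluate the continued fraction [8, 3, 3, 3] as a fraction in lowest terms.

Fold from the inside: start with 3/1.
  3 + 1/3 = 10/3
  3 + 3/10 = 33/10
  8 + 10/33 = 274/33

274/33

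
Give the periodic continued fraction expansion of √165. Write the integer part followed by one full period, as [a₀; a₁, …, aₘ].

[12; 1, 5, 2, 5, 1, 24]

a₀ = ⌊√165⌋ = 12.
With m₀=0, d₀=1 and mₖ₊₁ = dₖaₖ − mₖ, dₖ₊₁ = (n − mₖ₊₁²)/dₖ, aₖ₊₁ = ⌊(a₀+mₖ₊₁)/dₖ₊₁⌋:
  k=1: m=12, d=21, a=1
  k=2: m=9, d=4, a=5
  k=3: m=11, d=11, a=2
  k=4: m=11, d=4, a=5
  k=5: m=9, d=21, a=1
  k=6: m=12, d=1, a=24
d=1 and a=2a₀=24 at k=6, so the next step gives (m, d) = (12, 21) again — its k=1 value — and the period has length 6.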